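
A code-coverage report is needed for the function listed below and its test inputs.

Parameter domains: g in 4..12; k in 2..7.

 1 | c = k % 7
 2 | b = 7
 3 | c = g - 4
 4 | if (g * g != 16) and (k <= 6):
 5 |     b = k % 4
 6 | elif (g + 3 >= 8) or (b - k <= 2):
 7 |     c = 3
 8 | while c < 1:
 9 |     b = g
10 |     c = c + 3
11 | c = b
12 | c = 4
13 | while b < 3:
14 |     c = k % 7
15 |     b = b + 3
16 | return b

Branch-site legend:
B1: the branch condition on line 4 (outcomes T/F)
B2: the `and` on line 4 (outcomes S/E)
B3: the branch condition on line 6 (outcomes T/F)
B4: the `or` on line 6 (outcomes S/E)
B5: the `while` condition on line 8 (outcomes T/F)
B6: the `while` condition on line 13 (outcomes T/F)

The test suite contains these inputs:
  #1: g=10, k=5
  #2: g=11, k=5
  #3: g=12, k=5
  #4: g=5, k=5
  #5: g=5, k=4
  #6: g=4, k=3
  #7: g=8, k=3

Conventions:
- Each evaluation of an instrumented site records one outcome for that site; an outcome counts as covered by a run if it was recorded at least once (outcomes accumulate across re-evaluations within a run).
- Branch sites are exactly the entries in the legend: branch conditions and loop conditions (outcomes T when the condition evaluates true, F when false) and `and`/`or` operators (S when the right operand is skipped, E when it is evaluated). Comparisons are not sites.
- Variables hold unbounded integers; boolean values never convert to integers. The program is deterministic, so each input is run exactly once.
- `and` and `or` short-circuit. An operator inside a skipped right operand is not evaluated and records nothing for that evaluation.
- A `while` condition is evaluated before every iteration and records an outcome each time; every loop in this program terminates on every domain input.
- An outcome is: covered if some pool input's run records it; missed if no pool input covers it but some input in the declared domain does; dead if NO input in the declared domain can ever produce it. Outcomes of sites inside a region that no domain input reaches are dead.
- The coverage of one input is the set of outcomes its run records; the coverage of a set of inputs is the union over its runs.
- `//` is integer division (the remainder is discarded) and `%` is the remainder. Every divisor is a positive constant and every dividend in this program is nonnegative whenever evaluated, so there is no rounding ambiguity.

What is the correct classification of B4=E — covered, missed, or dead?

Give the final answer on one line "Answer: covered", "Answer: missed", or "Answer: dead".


B4=E is recorded by pool input(s) 6 -> covered
Answer: covered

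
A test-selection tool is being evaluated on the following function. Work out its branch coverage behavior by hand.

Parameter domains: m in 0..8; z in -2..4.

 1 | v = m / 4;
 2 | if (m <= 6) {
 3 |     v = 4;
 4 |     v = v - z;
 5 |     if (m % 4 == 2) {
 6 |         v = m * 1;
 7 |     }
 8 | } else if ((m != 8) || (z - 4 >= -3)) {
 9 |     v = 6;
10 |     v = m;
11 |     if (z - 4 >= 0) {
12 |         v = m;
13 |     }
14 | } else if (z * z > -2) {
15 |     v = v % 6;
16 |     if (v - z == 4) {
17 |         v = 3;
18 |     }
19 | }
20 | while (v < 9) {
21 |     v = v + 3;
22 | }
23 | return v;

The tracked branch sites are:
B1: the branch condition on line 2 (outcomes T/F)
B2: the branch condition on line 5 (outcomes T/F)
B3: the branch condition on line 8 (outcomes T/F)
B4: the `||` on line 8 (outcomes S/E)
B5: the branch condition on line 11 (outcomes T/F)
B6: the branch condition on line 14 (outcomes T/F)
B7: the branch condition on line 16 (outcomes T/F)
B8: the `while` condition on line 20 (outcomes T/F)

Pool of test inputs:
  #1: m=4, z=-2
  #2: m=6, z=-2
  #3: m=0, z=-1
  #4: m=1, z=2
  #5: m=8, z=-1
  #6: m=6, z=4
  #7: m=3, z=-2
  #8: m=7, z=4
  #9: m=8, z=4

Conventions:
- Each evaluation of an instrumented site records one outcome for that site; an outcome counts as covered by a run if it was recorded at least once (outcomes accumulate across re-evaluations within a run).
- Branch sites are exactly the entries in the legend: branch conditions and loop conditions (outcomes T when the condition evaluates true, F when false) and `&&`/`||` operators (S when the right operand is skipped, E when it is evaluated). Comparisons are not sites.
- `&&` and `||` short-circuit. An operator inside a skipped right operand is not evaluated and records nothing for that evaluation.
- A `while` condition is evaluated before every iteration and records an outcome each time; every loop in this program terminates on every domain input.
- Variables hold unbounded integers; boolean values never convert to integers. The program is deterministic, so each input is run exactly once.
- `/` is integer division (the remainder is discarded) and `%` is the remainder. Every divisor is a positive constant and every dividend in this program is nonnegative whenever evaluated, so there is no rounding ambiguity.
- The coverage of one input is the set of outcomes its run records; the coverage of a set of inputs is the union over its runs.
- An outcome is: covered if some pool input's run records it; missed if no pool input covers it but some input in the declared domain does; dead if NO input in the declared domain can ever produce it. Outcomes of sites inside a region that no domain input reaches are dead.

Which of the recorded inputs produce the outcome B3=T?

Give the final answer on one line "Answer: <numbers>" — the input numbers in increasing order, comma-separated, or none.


input #1 (m=4, z=-2): does not record B3=T
input #2 (m=6, z=-2): does not record B3=T
input #3 (m=0, z=-1): does not record B3=T
input #4 (m=1, z=2): does not record B3=T
input #5 (m=8, z=-1): does not record B3=T
input #6 (m=6, z=4): does not record B3=T
input #7 (m=3, z=-2): does not record B3=T
input #8 (m=7, z=4): records B3=T
input #9 (m=8, z=4): records B3=T
Answer: 8, 9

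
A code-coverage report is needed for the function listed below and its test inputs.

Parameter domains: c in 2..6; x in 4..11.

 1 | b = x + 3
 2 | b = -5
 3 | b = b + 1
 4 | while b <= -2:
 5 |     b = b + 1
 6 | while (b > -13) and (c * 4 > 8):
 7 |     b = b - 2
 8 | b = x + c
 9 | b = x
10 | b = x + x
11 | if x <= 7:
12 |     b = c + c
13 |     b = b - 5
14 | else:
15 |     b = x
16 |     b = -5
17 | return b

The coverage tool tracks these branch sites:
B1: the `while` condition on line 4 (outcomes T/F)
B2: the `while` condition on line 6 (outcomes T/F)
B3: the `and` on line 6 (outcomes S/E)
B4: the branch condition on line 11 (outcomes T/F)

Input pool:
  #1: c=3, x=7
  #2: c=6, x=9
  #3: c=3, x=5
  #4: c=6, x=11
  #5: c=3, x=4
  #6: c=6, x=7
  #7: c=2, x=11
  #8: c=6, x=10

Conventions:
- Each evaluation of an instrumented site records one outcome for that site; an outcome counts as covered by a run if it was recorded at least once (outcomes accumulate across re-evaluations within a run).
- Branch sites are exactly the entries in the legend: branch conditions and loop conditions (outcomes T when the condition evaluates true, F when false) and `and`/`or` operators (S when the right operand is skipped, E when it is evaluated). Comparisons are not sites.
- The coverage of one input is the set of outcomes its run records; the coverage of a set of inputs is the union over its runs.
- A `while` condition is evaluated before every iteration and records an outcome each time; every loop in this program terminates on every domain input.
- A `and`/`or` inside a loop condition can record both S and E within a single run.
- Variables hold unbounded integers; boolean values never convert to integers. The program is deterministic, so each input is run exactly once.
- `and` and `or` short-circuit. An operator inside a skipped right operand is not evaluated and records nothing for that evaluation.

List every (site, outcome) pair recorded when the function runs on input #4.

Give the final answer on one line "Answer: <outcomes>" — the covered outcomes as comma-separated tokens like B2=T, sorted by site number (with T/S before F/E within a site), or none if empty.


Event log for input #4 (c=6, x=11):
  B1->T, B1->T, B1->T, B1->F, B3->E, B2->T, B3->E, B2->T, B3->E, B2->T
  B3->E, B2->T, B3->E, B2->T, B3->E, B2->T, B3->S, B2->F, B4->F
as a set, this run covers: B1=T, B1=F, B2=T, B2=F, B3=S, B3=E, B4=F
Answer: B1=T, B1=F, B2=T, B2=F, B3=S, B3=E, B4=F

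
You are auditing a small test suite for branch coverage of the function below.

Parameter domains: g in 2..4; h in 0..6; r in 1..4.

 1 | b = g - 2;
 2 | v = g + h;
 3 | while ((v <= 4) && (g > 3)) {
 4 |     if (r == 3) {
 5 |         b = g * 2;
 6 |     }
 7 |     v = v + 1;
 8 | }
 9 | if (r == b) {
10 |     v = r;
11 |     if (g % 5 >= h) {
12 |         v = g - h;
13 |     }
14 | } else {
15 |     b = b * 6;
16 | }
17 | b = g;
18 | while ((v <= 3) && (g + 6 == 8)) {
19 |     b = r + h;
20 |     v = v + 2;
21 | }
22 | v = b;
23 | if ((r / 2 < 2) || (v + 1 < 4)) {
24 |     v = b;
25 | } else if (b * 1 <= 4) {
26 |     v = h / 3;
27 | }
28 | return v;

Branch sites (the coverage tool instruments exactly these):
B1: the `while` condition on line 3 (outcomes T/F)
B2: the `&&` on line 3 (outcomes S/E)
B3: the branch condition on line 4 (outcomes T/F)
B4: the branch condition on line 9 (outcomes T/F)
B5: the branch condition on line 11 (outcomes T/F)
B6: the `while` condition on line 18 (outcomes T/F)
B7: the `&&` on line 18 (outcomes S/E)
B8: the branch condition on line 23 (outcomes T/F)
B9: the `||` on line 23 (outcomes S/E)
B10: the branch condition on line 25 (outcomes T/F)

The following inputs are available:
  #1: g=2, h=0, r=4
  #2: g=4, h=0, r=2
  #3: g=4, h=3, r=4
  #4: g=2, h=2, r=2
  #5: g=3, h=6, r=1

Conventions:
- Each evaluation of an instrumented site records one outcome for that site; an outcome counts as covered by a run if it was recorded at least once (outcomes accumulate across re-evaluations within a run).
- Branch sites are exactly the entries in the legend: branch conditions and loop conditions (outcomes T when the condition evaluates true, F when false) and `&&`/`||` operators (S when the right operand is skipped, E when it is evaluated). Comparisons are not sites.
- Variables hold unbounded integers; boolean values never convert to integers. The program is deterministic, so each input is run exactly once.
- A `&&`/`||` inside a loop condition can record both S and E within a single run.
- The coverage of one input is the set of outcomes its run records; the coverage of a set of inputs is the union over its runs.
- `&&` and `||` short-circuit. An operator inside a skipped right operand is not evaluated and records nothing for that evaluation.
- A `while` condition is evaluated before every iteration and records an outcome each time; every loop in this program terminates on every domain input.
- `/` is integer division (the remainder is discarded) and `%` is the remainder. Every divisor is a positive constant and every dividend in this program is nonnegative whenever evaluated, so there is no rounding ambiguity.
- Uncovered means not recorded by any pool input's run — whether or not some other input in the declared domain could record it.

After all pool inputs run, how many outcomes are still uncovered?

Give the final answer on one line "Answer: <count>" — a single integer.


#1 (g=2, h=0, r=4) -> covered: B1=F, B2=E, B4=F, B6=T, B6=F, B7=S, B7=E, B8=F, B9=E, B10=T
#2 (g=4, h=0, r=2) -> covered: B1=T, B1=F, B2=S, B2=E, B3=F, B4=T, B5=T, B6=F, B7=S, B8=T, B9=S
#3 (g=4, h=3, r=4) -> covered: B1=F, B2=S, B4=F, B6=F, B7=S, B8=F, B9=E, B10=T
#4 (g=2, h=2, r=2) -> covered: B1=F, B2=E, B4=F, B6=F, B7=S, B8=T, B9=S
#5 (g=3, h=6, r=1) -> covered: B1=F, B2=S, B4=T, B5=F, B6=F, B7=E, B8=T, B9=S
union over the pool: B1=T, B1=F, B2=S, B2=E, B3=F, B4=T, B4=F, B5=T, B5=F, B6=T, B6=F, B7=S, B7=E, B8=T, B8=F, B9=S, B9=E, B10=T
uncovered (2 of 20): B3=T, B10=F
Answer: 2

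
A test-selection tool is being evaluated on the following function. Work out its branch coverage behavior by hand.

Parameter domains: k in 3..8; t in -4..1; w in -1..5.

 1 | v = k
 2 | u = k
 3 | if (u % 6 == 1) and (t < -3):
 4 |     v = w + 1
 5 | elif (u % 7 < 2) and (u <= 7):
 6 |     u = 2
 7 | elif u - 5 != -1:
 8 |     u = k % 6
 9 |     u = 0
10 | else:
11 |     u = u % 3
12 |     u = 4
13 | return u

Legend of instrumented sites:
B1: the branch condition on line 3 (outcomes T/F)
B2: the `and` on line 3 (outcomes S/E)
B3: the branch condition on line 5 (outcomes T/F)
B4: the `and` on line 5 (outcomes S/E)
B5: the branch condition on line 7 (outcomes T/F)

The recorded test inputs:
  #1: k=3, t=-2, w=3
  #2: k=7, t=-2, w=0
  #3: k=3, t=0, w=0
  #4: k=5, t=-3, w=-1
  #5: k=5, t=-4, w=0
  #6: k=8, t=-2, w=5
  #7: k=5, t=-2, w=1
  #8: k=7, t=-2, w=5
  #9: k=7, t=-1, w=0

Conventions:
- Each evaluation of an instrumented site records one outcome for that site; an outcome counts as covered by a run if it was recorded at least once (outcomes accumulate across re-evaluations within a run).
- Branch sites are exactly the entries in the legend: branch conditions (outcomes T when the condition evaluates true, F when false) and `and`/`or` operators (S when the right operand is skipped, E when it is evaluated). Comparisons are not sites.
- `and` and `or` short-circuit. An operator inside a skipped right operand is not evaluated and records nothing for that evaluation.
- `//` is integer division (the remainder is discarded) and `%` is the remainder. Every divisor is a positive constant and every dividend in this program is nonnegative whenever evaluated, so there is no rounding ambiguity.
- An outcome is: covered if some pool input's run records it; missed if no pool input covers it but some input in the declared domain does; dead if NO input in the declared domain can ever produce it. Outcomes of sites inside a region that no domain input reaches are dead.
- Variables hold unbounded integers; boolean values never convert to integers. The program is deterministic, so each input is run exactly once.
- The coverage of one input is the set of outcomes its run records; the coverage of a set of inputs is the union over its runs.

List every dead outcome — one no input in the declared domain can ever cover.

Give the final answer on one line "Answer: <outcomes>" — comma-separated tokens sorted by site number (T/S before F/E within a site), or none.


exhaustive pass over the 252-input domain:
  reachable outcomes have witnesses, e.g. B1=T (e.g. k=7, t=-4, w=-1), B1=F (e.g. k=3, t=-4, w=-1), B2=S (e.g. k=3, t=-4, w=-1), B2=E (e.g. k=7, t=-4, w=-1)
Answer: none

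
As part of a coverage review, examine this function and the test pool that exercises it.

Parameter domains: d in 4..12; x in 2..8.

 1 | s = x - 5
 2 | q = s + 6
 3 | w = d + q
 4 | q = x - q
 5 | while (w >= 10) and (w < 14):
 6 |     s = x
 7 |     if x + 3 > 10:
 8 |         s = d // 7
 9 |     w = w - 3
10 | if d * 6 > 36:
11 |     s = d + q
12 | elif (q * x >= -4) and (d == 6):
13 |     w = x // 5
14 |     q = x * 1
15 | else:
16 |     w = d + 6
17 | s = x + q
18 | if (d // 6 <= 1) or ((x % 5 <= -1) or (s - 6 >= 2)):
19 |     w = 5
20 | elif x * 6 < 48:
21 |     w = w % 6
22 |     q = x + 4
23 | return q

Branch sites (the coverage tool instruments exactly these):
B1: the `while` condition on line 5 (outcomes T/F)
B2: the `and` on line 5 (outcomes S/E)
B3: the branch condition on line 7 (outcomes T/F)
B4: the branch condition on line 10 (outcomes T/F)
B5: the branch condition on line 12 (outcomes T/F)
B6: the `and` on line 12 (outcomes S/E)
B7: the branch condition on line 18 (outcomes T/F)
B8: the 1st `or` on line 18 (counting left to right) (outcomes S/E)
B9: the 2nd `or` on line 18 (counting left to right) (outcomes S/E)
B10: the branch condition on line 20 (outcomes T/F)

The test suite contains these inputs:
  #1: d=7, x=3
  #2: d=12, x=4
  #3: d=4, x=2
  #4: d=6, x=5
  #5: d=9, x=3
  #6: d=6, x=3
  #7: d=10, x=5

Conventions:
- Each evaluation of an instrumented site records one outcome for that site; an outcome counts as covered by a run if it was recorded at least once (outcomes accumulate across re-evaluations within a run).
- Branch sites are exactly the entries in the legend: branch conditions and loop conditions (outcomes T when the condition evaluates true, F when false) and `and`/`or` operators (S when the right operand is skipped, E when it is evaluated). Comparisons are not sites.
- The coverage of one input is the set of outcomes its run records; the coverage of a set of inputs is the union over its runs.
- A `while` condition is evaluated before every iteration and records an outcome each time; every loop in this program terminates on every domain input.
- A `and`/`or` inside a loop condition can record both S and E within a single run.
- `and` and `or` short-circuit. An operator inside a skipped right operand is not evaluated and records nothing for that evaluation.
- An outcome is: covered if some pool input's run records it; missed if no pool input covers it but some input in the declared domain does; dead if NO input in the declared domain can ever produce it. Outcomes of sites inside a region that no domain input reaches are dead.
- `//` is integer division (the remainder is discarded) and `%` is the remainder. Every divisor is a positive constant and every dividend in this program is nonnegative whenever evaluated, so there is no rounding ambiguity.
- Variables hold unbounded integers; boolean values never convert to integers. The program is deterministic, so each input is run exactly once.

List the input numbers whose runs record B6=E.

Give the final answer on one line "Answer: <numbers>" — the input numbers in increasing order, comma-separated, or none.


input #1 (d=7, x=3): never hits B6=E
input #2 (d=12, x=4): never hits B6=E
input #3 (d=4, x=2): hits B6=E
input #4 (d=6, x=5): never hits B6=E
input #5 (d=9, x=3): never hits B6=E
input #6 (d=6, x=3): hits B6=E
input #7 (d=10, x=5): never hits B6=E
Answer: 3, 6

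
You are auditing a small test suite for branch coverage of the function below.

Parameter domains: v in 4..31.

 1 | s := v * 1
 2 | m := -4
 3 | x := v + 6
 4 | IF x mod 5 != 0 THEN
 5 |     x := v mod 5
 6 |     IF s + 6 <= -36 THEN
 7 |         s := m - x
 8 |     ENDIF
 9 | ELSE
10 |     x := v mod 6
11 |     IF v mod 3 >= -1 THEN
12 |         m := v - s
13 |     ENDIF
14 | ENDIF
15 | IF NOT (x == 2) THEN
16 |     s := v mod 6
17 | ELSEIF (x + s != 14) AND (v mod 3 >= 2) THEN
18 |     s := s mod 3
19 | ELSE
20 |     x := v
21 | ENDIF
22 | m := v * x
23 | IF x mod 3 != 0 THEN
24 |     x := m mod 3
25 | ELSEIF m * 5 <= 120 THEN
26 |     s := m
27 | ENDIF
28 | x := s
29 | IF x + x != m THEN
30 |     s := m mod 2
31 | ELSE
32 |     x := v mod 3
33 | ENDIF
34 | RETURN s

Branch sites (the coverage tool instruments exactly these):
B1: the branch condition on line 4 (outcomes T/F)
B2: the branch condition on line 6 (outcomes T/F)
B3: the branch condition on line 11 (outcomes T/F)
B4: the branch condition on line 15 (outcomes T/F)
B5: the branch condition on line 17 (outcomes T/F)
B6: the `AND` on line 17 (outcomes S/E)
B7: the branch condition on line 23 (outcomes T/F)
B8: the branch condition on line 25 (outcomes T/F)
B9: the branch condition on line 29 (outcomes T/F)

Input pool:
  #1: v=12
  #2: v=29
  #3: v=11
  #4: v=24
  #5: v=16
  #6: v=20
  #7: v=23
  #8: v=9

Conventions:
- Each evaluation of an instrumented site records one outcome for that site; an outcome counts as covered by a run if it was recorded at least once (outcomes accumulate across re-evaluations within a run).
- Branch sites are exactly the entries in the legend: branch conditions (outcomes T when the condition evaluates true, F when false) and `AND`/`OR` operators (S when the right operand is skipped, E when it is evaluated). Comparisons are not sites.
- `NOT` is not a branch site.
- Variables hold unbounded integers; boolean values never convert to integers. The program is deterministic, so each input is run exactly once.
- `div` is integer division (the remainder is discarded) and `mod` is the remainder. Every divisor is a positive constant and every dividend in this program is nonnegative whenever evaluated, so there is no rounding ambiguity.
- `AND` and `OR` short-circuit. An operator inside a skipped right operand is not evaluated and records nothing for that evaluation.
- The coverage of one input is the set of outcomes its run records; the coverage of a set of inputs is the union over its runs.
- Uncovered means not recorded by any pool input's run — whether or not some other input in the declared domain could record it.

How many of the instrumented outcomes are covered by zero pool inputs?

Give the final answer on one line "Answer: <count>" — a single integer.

input #1, v=12: events B1->T, B2->F, B4->F, B6->S, B5->F, B7->F, B8->F, B9->T; outcomes B1=T, B2=F, B4=F, B5=F, B6=S, B7=F, B8=F, B9=T
input #2, v=29: events B1->F, B3->T, B4->T, B7->T, B9->T; outcomes B1=F, B3=T, B4=T, B7=T, B9=T
input #3, v=11: events B1->T, B2->F, B4->T, B7->T, B9->T; outcomes B1=T, B2=F, B4=T, B7=T, B9=T
input #4, v=24: events B1->F, B3->T, B4->T, B7->F, B8->T, B9->F; outcomes B1=F, B3=T, B4=T, B7=F, B8=T, B9=F
input #5, v=16: events B1->T, B2->F, B4->T, B7->T, B9->T; outcomes B1=T, B2=F, B4=T, B7=T, B9=T
input #6, v=20: events B1->T, B2->F, B4->T, B7->F, B8->T, B9->F; outcomes B1=T, B2=F, B4=T, B7=F, B8=T, B9=F
input #7, v=23: events B1->T, B2->F, B4->T, B7->F, B8->F, B9->T; outcomes B1=T, B2=F, B4=T, B7=F, B8=F, B9=T
input #8, v=9: events B1->F, B3->T, B4->T, B7->F, B8->F, B9->T; outcomes B1=F, B3=T, B4=T, B7=F, B8=F, B9=T
union over the pool: B1=T, B1=F, B2=F, B3=T, B4=T, B4=F, B5=F, B6=S, B7=T, B7=F, B8=T, B8=F, B9=T, B9=F
uncovered (4 of 18): B2=T, B3=F, B5=T, B6=E

Answer: 4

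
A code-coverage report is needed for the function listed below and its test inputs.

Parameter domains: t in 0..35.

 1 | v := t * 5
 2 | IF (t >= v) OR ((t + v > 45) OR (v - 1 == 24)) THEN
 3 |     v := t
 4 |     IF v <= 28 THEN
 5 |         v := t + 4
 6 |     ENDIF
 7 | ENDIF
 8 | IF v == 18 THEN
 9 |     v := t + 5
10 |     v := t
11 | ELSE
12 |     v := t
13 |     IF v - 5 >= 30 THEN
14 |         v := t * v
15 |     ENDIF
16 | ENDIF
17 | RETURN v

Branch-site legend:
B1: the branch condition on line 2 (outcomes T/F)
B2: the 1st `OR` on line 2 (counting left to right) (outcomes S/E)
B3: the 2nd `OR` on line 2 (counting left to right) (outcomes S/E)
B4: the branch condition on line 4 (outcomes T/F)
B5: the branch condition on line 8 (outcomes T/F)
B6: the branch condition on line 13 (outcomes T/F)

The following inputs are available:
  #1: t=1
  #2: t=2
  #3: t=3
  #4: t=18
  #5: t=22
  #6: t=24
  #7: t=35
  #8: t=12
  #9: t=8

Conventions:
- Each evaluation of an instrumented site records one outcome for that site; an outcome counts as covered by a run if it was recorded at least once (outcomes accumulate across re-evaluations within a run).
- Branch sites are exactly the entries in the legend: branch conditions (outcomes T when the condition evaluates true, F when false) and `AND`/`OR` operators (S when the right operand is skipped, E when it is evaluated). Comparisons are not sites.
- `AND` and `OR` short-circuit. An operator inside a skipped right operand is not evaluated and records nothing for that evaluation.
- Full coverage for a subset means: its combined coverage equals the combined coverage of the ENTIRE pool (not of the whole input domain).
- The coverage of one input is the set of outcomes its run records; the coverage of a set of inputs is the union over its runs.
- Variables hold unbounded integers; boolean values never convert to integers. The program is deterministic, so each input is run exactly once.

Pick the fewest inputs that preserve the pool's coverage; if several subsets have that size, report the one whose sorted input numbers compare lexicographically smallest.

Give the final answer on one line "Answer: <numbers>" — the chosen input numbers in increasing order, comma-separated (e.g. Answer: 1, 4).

input #1, t=1: events B2->E, B3->E, B1->F, B5->F, B6->F; outcomes B1=F, B2=E, B3=E, B5=F, B6=F
input #2, t=2: events B2->E, B3->E, B1->F, B5->F, B6->F; outcomes B1=F, B2=E, B3=E, B5=F, B6=F
input #3, t=3: events B2->E, B3->E, B1->F, B5->F, B6->F; outcomes B1=F, B2=E, B3=E, B5=F, B6=F
input #4, t=18: events B2->E, B3->S, B1->T, B4->T, B5->F, B6->F; outcomes B1=T, B2=E, B3=S, B4=T, B5=F, B6=F
input #5, t=22: events B2->E, B3->S, B1->T, B4->T, B5->F, B6->F; outcomes B1=T, B2=E, B3=S, B4=T, B5=F, B6=F
input #6, t=24: events B2->E, B3->S, B1->T, B4->T, B5->F, B6->F; outcomes B1=T, B2=E, B3=S, B4=T, B5=F, B6=F
input #7, t=35: events B2->E, B3->S, B1->T, B4->F, B5->F, B6->T; outcomes B1=T, B2=E, B3=S, B4=F, B5=F, B6=T
input #8, t=12: events B2->E, B3->S, B1->T, B4->T, B5->F, B6->F; outcomes B1=T, B2=E, B3=S, B4=T, B5=F, B6=F
input #9, t=8: events B2->E, B3->S, B1->T, B4->T, B5->F, B6->F; outcomes B1=T, B2=E, B3=S, B4=T, B5=F, B6=F
the full pool covers 10 outcomes: B1=T, B1=F, B2=E, B3=S, B3=E, B4=T, B4=F, B5=F, B6=T, B6=F
every size-1 subset falls short of the 10 outcomes (best: 6/10)
every size-2 subset falls short of the 10 outcomes (best: 9/10)
the canonical winner is {1, 4, 7}: size 3, full 10-outcome coverage, earliest index list among size-3 covers

Answer: 1, 4, 7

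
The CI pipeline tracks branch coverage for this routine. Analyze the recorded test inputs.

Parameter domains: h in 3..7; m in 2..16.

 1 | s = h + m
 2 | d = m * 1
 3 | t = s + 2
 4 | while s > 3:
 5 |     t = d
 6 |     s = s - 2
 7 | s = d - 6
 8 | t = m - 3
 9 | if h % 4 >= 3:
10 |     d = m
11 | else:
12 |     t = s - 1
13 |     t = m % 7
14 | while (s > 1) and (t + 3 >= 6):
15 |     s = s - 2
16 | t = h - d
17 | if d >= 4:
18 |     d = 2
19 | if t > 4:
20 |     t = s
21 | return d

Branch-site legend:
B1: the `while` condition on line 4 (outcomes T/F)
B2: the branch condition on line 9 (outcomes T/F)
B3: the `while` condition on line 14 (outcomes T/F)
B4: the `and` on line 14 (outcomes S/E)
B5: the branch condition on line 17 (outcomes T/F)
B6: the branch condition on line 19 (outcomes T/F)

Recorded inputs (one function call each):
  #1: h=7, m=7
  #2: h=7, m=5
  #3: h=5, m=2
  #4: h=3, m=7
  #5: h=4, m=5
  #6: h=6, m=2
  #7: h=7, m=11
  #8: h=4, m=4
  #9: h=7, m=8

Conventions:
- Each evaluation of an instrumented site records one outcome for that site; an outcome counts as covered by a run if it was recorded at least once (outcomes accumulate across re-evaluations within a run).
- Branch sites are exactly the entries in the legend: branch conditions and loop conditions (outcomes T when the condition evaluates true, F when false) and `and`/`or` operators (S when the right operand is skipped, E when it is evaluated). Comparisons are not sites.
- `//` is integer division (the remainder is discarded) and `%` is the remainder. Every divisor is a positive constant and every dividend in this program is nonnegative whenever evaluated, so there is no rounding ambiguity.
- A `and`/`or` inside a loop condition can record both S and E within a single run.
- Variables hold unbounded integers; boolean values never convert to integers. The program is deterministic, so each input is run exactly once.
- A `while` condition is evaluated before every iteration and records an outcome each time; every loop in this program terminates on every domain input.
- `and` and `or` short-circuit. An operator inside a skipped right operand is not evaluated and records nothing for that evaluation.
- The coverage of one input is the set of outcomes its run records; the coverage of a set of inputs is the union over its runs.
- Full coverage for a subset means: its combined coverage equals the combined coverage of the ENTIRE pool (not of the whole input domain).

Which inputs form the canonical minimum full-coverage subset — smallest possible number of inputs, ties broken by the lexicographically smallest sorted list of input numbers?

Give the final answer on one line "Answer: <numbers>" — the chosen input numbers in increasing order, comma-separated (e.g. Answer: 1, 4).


run #1 (h=7, m=7) records B1=T, B1=F, B2=T, B3=F, B4=S, B5=T, B6=F
run #2 (h=7, m=5) records B1=T, B1=F, B2=T, B3=F, B4=S, B5=T, B6=F
run #3 (h=5, m=2) records B1=T, B1=F, B2=F, B3=F, B4=S, B5=F, B6=F
run #4 (h=3, m=7) records B1=T, B1=F, B2=T, B3=F, B4=S, B5=T, B6=F
run #5 (h=4, m=5) records B1=T, B1=F, B2=F, B3=F, B4=S, B5=T, B6=F
run #6 (h=6, m=2) records B1=T, B1=F, B2=F, B3=F, B4=S, B5=F, B6=F
run #7 (h=7, m=11) records B1=T, B1=F, B2=T, B3=T, B3=F, B4=S, B4=E, B5=T, B6=F
run #8 (h=4, m=4) records B1=T, B1=F, B2=F, B3=F, B4=S, B5=T, B6=F
run #9 (h=7, m=8) records B1=T, B1=F, B2=T, B3=T, B3=F, B4=S, B4=E, B5=T, B6=F
the full pool covers 11 outcomes: B1=T, B1=F, B2=T, B2=F, B3=T, B3=F, B4=S, B4=E, B5=T, B5=F, B6=F
every size-1 subset falls short of the 11 outcomes (best: 9/11)
at size 2, {3, 7} reaches all 11 outcomes; every lexicographically earlier size-2 subset fails
Answer: 3, 7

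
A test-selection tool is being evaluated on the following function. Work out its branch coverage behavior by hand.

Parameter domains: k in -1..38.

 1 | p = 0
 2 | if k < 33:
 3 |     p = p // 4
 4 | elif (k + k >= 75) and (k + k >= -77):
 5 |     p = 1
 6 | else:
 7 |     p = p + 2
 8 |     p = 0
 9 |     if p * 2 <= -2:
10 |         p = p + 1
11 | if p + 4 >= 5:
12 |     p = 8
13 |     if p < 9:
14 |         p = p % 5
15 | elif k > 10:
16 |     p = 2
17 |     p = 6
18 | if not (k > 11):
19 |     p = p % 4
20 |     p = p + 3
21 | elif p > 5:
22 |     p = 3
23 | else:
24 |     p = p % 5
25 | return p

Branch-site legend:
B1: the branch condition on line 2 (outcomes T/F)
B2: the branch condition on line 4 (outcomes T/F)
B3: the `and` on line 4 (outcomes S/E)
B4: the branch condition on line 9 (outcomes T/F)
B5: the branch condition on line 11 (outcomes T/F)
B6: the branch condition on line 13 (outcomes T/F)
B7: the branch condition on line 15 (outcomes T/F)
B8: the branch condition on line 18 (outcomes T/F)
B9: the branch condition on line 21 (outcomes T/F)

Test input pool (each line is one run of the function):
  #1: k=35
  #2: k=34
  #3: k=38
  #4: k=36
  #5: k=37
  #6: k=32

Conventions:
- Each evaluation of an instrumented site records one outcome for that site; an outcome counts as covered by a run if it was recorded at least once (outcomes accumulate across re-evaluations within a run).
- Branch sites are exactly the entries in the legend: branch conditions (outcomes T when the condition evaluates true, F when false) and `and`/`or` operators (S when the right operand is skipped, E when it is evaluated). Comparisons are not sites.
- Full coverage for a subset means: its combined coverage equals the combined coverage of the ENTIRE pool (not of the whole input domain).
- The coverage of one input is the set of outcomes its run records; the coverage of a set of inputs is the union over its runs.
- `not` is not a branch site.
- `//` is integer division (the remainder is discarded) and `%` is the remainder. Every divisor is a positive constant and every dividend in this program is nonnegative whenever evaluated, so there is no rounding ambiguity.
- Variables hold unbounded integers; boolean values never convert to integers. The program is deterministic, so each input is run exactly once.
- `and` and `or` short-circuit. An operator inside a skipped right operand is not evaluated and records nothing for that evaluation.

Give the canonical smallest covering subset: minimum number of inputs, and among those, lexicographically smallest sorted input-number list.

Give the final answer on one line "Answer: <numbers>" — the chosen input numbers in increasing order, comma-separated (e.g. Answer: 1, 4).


#1 (k=35) -> B1->F, B3->S, B2->F, B4->F, B5->F, B7->T, B8->F, B9->T; covered: B1=F, B2=F, B3=S, B4=F, B5=F, B7=T, B8=F, B9=T
#2 (k=34) -> B1->F, B3->S, B2->F, B4->F, B5->F, B7->T, B8->F, B9->T; covered: B1=F, B2=F, B3=S, B4=F, B5=F, B7=T, B8=F, B9=T
#3 (k=38) -> B1->F, B3->E, B2->T, B5->T, B6->T, B8->F, B9->F; covered: B1=F, B2=T, B3=E, B5=T, B6=T, B8=F, B9=F
#4 (k=36) -> B1->F, B3->S, B2->F, B4->F, B5->F, B7->T, B8->F, B9->T; covered: B1=F, B2=F, B3=S, B4=F, B5=F, B7=T, B8=F, B9=T
#5 (k=37) -> B1->F, B3->S, B2->F, B4->F, B5->F, B7->T, B8->F, B9->T; covered: B1=F, B2=F, B3=S, B4=F, B5=F, B7=T, B8=F, B9=T
#6 (k=32) -> B1->T, B5->F, B7->T, B8->F, B9->T; covered: B1=T, B5=F, B7=T, B8=F, B9=T
the full pool covers 14 outcomes: B1=T, B1=F, B2=T, B2=F, B3=S, B3=E, B4=F, B5=T, B5=F, B6=T, B7=T, B8=F, B9=T, B9=F
checked all size-1 subsets: none covers 14 outcomes (max 8/14)
checked all size-2 subsets: none covers 14 outcomes (max 13/14)
at size 3, {1, 3, 6} reaches all 14 outcomes; every lexicographically earlier size-3 subset fails
Answer: 1, 3, 6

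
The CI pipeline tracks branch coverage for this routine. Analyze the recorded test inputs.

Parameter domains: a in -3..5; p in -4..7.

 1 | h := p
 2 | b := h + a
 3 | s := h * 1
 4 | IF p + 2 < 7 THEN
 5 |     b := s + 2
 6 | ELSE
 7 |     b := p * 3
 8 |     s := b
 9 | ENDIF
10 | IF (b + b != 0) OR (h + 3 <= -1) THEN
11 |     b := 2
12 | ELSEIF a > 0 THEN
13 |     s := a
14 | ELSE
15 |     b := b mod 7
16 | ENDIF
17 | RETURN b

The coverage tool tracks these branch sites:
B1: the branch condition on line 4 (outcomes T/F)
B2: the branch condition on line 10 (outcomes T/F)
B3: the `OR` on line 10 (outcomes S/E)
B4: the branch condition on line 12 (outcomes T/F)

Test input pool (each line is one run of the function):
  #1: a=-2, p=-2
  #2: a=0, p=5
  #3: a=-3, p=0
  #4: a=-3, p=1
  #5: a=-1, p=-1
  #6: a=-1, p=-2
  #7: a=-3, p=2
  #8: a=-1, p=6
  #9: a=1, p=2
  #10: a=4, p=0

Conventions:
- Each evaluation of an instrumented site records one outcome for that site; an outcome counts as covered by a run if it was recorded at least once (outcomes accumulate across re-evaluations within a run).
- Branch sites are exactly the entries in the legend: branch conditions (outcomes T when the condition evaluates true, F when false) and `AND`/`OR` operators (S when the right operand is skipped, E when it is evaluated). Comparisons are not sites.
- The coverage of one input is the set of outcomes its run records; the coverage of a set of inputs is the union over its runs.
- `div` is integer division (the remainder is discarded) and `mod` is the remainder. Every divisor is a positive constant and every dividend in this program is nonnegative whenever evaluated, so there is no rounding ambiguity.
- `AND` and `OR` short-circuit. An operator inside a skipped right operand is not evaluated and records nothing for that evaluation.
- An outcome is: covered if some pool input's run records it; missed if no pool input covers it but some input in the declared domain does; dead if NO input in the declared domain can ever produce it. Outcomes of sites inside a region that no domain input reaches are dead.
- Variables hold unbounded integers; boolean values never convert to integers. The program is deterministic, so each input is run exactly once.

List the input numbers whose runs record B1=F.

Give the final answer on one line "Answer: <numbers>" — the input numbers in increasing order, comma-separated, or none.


input #1 (a=-2, p=-2): does not record B1=F
input #2 (a=0, p=5): records B1=F
input #3 (a=-3, p=0): does not record B1=F
input #4 (a=-3, p=1): does not record B1=F
input #5 (a=-1, p=-1): does not record B1=F
input #6 (a=-1, p=-2): does not record B1=F
input #7 (a=-3, p=2): does not record B1=F
input #8 (a=-1, p=6): records B1=F
input #9 (a=1, p=2): does not record B1=F
input #10 (a=4, p=0): does not record B1=F
Answer: 2, 8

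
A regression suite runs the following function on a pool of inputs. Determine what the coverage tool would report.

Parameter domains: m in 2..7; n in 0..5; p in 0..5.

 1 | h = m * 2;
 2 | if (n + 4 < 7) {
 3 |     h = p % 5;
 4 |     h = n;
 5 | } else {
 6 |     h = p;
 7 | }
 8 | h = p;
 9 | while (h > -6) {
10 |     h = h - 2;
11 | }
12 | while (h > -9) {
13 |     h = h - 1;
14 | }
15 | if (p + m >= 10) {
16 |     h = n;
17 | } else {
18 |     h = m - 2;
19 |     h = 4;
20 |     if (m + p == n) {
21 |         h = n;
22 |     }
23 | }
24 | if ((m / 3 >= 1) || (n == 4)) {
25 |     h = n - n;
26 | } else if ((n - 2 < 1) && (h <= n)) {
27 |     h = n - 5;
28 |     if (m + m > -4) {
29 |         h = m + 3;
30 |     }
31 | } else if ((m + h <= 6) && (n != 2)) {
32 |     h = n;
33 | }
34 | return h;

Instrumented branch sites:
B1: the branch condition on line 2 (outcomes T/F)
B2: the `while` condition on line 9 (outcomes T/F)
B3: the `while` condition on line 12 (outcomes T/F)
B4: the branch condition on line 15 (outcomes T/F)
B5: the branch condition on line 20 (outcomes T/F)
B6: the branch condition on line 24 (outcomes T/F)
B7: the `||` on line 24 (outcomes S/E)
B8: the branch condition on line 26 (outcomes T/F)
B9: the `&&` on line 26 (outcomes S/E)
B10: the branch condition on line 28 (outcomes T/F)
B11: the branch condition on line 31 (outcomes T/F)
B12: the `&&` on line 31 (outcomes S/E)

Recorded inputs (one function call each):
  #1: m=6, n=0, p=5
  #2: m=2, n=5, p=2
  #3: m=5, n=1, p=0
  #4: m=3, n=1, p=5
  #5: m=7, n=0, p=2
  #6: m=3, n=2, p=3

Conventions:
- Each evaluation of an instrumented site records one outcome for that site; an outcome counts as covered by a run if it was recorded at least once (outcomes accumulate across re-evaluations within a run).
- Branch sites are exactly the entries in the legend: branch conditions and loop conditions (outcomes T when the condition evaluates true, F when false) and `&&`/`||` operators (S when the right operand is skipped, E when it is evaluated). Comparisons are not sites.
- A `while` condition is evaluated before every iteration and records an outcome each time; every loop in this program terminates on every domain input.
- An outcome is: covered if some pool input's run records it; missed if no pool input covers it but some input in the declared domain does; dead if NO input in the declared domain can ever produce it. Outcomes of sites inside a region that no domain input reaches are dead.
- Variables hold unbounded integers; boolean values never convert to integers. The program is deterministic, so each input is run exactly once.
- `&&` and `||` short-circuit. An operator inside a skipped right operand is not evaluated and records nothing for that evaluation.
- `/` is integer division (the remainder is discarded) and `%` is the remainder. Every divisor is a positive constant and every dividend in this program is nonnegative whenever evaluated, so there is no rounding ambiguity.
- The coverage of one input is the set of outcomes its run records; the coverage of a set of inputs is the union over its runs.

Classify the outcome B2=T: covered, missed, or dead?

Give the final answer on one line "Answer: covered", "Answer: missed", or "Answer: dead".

B2=T is recorded by pool input(s) 1, 2, 3, 4, 5, 6 -> covered

Answer: covered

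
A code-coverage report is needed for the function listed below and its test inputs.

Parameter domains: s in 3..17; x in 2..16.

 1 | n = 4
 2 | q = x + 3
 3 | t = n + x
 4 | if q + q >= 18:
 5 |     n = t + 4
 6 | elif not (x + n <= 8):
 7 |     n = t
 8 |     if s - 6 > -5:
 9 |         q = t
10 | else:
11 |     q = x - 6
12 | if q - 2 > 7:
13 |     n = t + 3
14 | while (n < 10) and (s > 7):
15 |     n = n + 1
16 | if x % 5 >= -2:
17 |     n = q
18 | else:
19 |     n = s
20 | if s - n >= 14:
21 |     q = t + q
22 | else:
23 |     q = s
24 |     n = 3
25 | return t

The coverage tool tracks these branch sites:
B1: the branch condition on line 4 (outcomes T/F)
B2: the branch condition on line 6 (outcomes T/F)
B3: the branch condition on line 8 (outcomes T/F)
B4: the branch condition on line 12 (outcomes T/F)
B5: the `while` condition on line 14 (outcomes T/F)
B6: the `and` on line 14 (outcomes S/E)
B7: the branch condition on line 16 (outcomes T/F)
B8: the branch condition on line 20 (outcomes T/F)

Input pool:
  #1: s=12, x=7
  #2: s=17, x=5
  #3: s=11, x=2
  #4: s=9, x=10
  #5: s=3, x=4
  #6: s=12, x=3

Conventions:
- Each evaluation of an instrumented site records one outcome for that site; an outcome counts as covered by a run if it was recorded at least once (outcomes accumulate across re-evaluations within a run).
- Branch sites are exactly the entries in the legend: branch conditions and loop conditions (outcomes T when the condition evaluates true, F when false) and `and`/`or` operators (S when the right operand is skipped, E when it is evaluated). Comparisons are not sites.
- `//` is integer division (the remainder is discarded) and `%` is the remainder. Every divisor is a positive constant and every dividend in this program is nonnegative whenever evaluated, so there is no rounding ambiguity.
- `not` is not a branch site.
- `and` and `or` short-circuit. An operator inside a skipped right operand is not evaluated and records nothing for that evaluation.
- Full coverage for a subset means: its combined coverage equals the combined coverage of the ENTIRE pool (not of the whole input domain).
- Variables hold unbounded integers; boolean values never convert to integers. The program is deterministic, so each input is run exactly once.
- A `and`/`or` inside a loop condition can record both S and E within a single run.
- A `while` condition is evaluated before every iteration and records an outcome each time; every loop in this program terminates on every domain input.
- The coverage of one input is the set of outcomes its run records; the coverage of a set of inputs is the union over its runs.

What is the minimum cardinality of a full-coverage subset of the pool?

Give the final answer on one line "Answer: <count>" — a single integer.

#1 (s=12, x=7) -> covered: B1=T, B4=T, B5=F, B6=S, B7=T, B8=F
#2 (s=17, x=5) -> covered: B1=F, B2=T, B3=T, B4=F, B5=T, B5=F, B6=S, B6=E, B7=T, B8=F
#3 (s=11, x=2) -> covered: B1=F, B2=F, B4=F, B5=T, B5=F, B6=S, B6=E, B7=T, B8=T
#4 (s=9, x=10) -> covered: B1=T, B4=T, B5=F, B6=S, B7=T, B8=F
#5 (s=3, x=4) -> covered: B1=F, B2=F, B4=F, B5=F, B6=E, B7=T, B8=F
#6 (s=12, x=3) -> covered: B1=F, B2=F, B4=F, B5=T, B5=F, B6=S, B6=E, B7=T, B8=T
union over all inputs: B1=T, B1=F, B2=T, B2=F, B3=T, B4=T, B4=F, B5=T, B5=F, B6=S, B6=E, B7=T, B8=T, B8=F (14 outcomes)
checked all size-1 subsets: none covers 14 outcomes (max 10/14)
checked all size-2 subsets: none covers 14 outcomes (max 12/14)
at size 3, {1, 2, 3} reaches all 14 outcomes; every lexicographically earlier size-3 subset fails

Answer: 3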